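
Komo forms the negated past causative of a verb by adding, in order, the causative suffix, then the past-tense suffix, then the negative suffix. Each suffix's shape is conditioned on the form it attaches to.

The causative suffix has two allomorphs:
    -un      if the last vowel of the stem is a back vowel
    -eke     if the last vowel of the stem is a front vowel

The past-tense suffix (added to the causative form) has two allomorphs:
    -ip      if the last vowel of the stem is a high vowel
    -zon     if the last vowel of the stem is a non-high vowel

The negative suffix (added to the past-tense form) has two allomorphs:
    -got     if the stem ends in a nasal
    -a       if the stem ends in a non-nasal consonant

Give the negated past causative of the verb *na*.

naunipa

Since the last vowel of *na* is /a/ (a back vowel), it takes -un, giving *naun*.
The last vowel of the causative form *naun* is /u/, which is a high vowel, so the past-tense suffix is -ip, giving *naunip*.
The final consonant of the past-tense form *naunip* is /p/, which is non-nasal, so the negative suffix is -a, giving *naunipa*.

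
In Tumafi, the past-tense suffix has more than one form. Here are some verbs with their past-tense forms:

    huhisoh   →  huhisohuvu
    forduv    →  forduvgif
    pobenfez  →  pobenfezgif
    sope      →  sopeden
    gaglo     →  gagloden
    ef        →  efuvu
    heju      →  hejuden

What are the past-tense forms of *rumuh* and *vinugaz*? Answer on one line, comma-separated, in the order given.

rumuhuvu, vinugazgif

The pattern is voicing of the final sound: -uvu when the stem ends in a voiceless consonant (*huhisoh*, *ef*); -gif when the stem ends in a voiced consonant (*forduv*, *pobenfez*); -den when the stem ends in a vowel (*sope*, *gaglo*, *heju*).
*rumuh* — final sound /h/ (a voiceless consonant) → -uvu → *rumuhuvu*.
The final sound of *vinugaz* is /z/, which is a voiced consonant, so the suffix is -gif, giving *vinugazgif*.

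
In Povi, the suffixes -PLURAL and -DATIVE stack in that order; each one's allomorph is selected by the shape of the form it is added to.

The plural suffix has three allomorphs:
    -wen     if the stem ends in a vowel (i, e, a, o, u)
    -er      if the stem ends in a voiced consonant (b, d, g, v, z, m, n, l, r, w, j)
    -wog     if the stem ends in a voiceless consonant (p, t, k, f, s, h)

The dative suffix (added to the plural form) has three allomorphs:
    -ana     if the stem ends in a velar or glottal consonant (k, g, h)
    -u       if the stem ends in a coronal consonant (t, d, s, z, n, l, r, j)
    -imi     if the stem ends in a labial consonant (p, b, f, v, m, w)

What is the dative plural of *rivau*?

rivauwenu

*rivau* — final sound /u/ (a vowel) → -wen → *rivauwen*.
The final consonant of the plural form *rivauwen* is /n/, which is coronal, so the dative suffix is -u, giving *rivauwenu*.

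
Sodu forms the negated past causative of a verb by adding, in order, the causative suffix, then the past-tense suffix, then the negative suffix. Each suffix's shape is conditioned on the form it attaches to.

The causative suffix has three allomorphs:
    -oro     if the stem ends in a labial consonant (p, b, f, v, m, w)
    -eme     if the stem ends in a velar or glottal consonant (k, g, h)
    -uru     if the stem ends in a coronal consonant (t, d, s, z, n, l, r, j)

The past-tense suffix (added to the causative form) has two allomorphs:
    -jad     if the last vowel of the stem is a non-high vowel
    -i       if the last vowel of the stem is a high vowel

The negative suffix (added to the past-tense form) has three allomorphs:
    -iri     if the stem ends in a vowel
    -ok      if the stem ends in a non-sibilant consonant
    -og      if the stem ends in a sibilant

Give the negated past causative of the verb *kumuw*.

kumuworojadok

*kumuw* — final consonant /w/ (labial) → -oro → *kumuworo*.
The last vowel of the causative form *kumuworo* is /o/, which is a non-high vowel, so the past-tense suffix is -jad, giving *kumuworojad*.
The past-tense form *kumuworojad* — final sound /d/ (a non-sibilant consonant) → -ok → *kumuworojadok*.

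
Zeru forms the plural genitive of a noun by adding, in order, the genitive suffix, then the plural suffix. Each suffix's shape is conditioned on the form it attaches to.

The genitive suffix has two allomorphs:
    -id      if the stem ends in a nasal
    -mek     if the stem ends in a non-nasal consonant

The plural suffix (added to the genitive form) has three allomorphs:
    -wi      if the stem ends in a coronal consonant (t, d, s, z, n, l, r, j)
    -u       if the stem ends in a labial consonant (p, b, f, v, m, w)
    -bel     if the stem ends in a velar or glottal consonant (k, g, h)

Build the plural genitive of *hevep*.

hevepmekbel

*hevep*: final consonant = /p/, non-nasal → -mek → *hevepmek*.
The final consonant of the genitive form *hevepmek* is /k/, which is velar/glottal, so the plural suffix is -bel, giving *hevepmekbel*.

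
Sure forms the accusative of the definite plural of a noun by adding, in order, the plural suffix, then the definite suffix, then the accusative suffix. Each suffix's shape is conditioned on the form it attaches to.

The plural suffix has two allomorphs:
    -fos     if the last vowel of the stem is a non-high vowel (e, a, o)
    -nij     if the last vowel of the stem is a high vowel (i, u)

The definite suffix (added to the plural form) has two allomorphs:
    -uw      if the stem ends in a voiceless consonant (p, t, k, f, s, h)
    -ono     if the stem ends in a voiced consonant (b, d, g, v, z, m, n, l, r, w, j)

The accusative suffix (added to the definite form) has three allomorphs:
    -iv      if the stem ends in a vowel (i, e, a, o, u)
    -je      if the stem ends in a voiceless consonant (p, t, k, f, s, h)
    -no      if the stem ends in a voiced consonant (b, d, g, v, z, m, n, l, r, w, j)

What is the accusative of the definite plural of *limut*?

limutnijonoiv

*limut*: last vowel = /u/, a high vowel → -nij → *limutnij*.
The plural form *limutnij* — final consonant /j/ (voiced) → -ono → *limutnijono*.
Since the final sound of the definite form *limutnijono* is /o/ (a vowel), it takes -iv, giving *limutnijonoiv*.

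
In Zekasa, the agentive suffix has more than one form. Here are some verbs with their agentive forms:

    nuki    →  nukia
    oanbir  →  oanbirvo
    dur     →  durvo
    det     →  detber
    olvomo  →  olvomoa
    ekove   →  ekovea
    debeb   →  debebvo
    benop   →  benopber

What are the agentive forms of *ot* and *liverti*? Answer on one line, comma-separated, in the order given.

otber, livertia

Looking at the final sound of each stem: -ber when the stem ends in a voiceless consonant (*det*, *benop*); -vo when the stem ends in a voiced consonant (*oanbir*, *dur*, *debeb*); -a when the stem ends in a vowel (*nuki*, *olvomo*, *ekove*).
*ot* — final sound /t/ (a voiceless consonant) → -ber → *otber*.
Since the final sound of *liverti* is /i/ (a vowel), it takes -a, giving *livertia*.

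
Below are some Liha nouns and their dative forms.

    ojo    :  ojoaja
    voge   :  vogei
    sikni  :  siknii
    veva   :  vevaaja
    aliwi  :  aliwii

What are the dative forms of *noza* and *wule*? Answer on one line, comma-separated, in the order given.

nozaaja, wulei

Looking at the last vowel of each stem: -i when the last vowel of the stem is a front vowel (*voge*, *sikni*, *aliwi*); -aja when the last vowel of the stem is a back vowel (*ojo*, *veva*).
The last vowel of *noza* is /a/, which is a back vowel, so the suffix is -aja, giving *nozaaja*.
*wule* — last vowel /e/ (a front vowel) → -i → *wulei*.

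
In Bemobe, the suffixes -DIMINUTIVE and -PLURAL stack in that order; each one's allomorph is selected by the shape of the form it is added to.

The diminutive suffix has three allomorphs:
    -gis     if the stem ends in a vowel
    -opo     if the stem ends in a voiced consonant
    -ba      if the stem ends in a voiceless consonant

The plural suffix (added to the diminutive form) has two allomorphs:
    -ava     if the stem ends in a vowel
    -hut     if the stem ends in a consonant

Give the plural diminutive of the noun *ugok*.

The final sound of *ugok* is /k/, which is a voiceless consonant, so the diminutive suffix is -ba, giving *ugokba*.
The final sound of the diminutive form *ugokba* is /a/, which is a vowel, so the plural suffix is -ava, giving *ugokbaava*.

ugokbaava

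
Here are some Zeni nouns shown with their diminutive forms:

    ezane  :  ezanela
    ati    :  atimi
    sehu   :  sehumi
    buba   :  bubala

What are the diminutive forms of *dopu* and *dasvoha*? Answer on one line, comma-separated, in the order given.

dopumi, dasvohala

The suffix is conditioned by the last vowel: -mi when the last vowel of the stem is a high vowel (*ati*, *sehu*); -la when the last vowel of the stem is a non-high vowel (*ezane*, *buba*).
*dopu*: last vowel = /u/, a high vowel → -mi → *dopumi*.
Since the last vowel of *dasvoha* is /a/ (a non-high vowel), it takes -la, giving *dasvohala*.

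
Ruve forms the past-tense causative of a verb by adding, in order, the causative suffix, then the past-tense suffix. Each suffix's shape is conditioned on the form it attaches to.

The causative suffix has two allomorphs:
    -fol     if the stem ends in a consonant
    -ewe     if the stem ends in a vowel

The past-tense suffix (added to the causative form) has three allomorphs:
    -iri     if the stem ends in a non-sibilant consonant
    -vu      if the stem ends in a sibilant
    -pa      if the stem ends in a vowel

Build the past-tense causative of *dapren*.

daprenfoliri

*dapren* — final sound /n/ (a consonant) → -fol → *daprenfol*.
The final sound of the causative form *daprenfol* is /l/, which is a non-sibilant consonant, so the past-tense suffix is -iri, giving *daprenfoliri*.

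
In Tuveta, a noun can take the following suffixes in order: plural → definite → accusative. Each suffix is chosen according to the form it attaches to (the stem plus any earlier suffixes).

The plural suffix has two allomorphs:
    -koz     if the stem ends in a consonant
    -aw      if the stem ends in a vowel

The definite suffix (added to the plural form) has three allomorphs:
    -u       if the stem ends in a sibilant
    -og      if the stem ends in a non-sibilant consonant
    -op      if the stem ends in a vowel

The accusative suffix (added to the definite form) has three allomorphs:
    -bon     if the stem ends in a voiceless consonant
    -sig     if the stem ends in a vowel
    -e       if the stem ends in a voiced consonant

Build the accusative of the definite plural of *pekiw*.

The final sound of *pekiw* is /w/, which is a consonant, so the plural suffix is -koz, giving *pekiwkoz*.
The final sound of the plural form *pekiwkoz* is /z/, which is a sibilant, so the definite suffix is -u, giving *pekiwkozu*.
Since the final sound of the definite form *pekiwkozu* is /u/ (a vowel), it takes -sig, giving *pekiwkozusig*.

pekiwkozusig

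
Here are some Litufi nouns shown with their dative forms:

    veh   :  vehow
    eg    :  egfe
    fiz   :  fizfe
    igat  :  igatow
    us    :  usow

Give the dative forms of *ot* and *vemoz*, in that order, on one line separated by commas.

otow, vemozfe

The alternation tracks the final consonant of the stem — -ow when the stem ends in a voiceless consonant (*veh*, *igat*, *us*); -fe when the stem ends in a voiced consonant (*eg*, *fiz*).
The final consonant of *ot* is /t/, which is voiceless, so the suffix is -ow, giving *otow*.
The final consonant of *vemoz* is /z/, which is voiced, so the suffix is -fe, giving *vemozfe*.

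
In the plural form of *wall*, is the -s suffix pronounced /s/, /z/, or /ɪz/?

The stem *wall* ends in a voiced non-sibilant sound.
The plural suffix surfaces as /ɪz/ after sibilants, /s/ after other voiceless consonants, and /z/ after other voiced sounds.
So the plural -s on *wall* is pronounced /z/.

/z/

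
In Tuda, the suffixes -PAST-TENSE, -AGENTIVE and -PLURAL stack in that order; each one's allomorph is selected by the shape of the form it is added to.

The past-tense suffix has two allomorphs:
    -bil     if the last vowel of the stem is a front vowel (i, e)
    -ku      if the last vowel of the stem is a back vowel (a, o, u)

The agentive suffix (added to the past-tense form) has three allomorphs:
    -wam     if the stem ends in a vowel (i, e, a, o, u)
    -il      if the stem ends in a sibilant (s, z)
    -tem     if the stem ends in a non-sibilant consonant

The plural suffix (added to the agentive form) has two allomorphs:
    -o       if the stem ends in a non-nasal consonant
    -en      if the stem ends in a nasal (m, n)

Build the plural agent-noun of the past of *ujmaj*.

ujmajkuwamen

Since the last vowel of *ujmaj* is /a/ (a back vowel), it takes -ku, giving *ujmajku*.
The past-tense form *ujmajku* — final sound /u/ (a vowel) → -wam → *ujmajkuwam*.
Since the final consonant of the agentive form *ujmajkuwam* is /m/ (a nasal), it takes -en, giving *ujmajkuwamen*.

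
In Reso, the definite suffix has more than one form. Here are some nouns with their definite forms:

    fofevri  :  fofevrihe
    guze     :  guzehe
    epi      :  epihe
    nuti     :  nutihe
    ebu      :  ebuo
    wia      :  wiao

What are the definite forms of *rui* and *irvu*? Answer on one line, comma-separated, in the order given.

ruihe, irvuo

The pattern is front/back vowel harmony: -he when the last vowel of the stem is a front vowel (*fofevri*, *guze*, *epi*, *nuti*); -o when the last vowel of the stem is a back vowel (*ebu*, *wia*).
*rui*: last vowel = /i/, a front vowel → -he → *ruihe*.
*irvu*: last vowel = /u/, a back vowel → -o → *irvuo*.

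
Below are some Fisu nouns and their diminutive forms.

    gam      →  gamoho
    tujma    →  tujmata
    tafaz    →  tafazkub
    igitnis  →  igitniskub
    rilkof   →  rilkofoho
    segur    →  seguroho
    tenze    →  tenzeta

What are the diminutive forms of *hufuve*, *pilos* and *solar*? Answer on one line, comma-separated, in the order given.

hufuveta, piloskub, solaroho

The suffix is conditioned by the final sound: -kub when the stem ends in a sibilant (*tafaz*, *igitnis*); -oho when the stem ends in a non-sibilant consonant (*gam*, *rilkof*, *segur*); -ta when the stem ends in a vowel (*tujma*, *tenze*).
*hufuve*: final sound = /e/, a vowel → -ta → *hufuveta*.
*pilos* — final sound /s/ (a sibilant) → -kub → *piloskub*.
The final sound of *solar* is /r/, which is a non-sibilant consonant, so the suffix is -oho, giving *solaroho*.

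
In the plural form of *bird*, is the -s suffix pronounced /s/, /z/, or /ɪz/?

/z/

The stem *bird* ends in a voiced non-sibilant sound.
The plural suffix surfaces as /ɪz/ after sibilants, /s/ after other voiceless consonants, and /z/ after other voiced sounds.
So the plural -s on *bird* is pronounced /z/.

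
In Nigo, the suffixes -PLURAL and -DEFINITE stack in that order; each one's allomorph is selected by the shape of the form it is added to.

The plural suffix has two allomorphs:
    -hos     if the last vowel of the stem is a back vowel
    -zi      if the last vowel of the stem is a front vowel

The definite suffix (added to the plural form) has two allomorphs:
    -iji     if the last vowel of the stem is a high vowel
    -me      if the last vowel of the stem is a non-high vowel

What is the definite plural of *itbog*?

itboghosme

*itbog*: last vowel = /o/, a back vowel → -hos → *itboghos*.
Since the last vowel of the plural form *itboghos* is /o/ (a non-high vowel), it takes -me, giving *itboghosme*.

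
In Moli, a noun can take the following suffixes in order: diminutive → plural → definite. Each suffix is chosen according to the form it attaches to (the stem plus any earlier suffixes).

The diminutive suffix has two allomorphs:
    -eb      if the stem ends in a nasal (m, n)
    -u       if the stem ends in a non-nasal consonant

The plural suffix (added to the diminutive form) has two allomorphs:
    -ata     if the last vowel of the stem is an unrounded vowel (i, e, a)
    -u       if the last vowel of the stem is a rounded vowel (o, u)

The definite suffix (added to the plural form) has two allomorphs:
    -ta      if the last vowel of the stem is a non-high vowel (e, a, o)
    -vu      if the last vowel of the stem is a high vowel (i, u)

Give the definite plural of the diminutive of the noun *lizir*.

*lizir*: final consonant = /r/, non-nasal → -u → *liziru*.
The last vowel of the diminutive form *liziru* is /u/, which is a rounded vowel, so the plural suffix is -u, giving *liziruu*.
The plural form *liziruu*: last vowel = /u/, a high vowel → -vu → *liziruuvu*.

liziruuvu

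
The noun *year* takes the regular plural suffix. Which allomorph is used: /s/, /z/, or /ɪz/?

The stem *year* ends in a voiced non-sibilant sound.
The plural suffix surfaces as /ɪz/ after sibilants, /s/ after other voiceless consonants, and /z/ after other voiced sounds.
So the plural -s on *year* is pronounced /z/.

/z/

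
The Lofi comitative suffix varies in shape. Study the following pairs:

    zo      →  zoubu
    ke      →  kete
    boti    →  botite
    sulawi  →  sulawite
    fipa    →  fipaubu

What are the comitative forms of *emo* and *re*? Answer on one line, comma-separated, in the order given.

emoubu, rete

The suffix is conditioned by the last vowel: -te when the last vowel of the stem is a front vowel (*ke*, *boti*, *sulawi*); -ubu when the last vowel of the stem is a back vowel (*zo*, *fipa*).
*emo* — last vowel /o/ (a back vowel) → -ubu → *emoubu*.
Since the last vowel of *re* is /e/ (a front vowel), it takes -te, giving *rete*.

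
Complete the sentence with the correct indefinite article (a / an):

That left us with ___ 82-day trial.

The indefinite article is chosen by the initial *sound* of the following word, not its spelling.
The number *82* is spoken "eighty-…", beginning with /ˈeɪti/ — a vowel sound.
So the article is *an*: That left us with an 82-day trial.

an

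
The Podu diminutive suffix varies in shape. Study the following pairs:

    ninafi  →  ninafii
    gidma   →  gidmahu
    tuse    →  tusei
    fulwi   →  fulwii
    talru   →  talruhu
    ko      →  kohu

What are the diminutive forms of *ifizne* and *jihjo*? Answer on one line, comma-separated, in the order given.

The alternation tracks the last vowel of the stem — -i when the last vowel of the stem is a front vowel (*ninafi*, *tuse*, *fulwi*); -hu when the last vowel of the stem is a back vowel (*gidma*, *talru*, *ko*).
*ifizne* — last vowel /e/ (a front vowel) → -i → *ifiznei*.
The last vowel of *jihjo* is /o/, which is a back vowel, so the suffix is -hu, giving *jihjohu*.

ifiznei, jihjohu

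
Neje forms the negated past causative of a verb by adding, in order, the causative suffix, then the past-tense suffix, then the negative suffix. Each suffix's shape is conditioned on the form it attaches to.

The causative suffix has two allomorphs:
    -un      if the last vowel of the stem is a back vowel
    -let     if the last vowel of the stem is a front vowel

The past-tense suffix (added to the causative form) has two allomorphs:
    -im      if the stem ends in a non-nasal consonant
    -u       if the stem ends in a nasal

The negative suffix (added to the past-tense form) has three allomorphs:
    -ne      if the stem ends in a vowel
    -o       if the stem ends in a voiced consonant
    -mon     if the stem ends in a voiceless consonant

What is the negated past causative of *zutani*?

zutaniletimo

Since the last vowel of *zutani* is /i/ (a front vowel), it takes -let, giving *zutanilet*.
Since the final consonant of the causative form *zutanilet* is /t/ (non-nasal), it takes -im, giving *zutaniletim*.
Since the final sound of the past-tense form *zutaniletim* is /m/ (a voiced consonant), it takes -o, giving *zutaniletimo*.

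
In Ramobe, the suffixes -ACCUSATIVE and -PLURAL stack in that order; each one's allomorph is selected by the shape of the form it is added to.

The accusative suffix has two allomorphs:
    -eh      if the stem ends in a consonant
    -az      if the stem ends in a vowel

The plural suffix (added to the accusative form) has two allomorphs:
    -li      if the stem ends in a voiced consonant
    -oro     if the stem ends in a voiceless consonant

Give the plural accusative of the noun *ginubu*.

*ginubu* — final sound /u/ (a vowel) → -az → *ginubuaz*.
Since the final consonant of the accusative form *ginubuaz* is /z/ (voiced), it takes -li, giving *ginubuazli*.

ginubuazli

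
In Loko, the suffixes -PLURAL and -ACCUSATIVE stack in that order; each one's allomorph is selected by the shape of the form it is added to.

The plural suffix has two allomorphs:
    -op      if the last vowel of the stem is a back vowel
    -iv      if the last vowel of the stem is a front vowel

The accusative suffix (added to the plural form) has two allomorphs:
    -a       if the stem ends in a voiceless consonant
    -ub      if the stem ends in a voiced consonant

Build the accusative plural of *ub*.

ubopa

The last vowel of *ub* is /u/, which is a back vowel, so the plural suffix is -op, giving *ubop*.
The plural form *ubop* — final consonant /p/ (voiceless) → -a → *ubopa*.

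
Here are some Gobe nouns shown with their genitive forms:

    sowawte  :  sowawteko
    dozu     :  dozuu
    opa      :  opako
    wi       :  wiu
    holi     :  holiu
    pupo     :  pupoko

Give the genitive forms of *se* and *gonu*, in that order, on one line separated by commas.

The alternation tracks the last vowel of the stem — -u when the last vowel of the stem is a high vowel (*dozu*, *wi*, *holi*); -ko when the last vowel of the stem is a non-high vowel (*sowawte*, *opa*, *pupo*).
Since the last vowel of *se* is /e/ (a non-high vowel), it takes -ko, giving *seko*.
The last vowel of *gonu* is /u/, which is a high vowel, so the suffix is -u, giving *gonuu*.

seko, gonuu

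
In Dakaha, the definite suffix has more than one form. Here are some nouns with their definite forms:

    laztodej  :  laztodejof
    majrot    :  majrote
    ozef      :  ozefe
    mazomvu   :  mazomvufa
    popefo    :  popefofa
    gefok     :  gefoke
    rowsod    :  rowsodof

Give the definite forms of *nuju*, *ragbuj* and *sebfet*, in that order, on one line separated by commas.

Looking at the final sound of each stem: -e when the stem ends in a voiceless consonant (*majrot*, *ozef*, *gefok*); -of when the stem ends in a voiced consonant (*laztodej*, *rowsod*); -fa when the stem ends in a vowel (*mazomvu*, *popefo*).
*nuju* — final sound /u/ (a vowel) → -fa → *nujufa*.
Since the final sound of *ragbuj* is /j/ (a voiced consonant), it takes -of, giving *ragbujof*.
*sebfet*: final sound = /t/, a voiceless consonant → -e → *sebfete*.

nujufa, ragbujof, sebfete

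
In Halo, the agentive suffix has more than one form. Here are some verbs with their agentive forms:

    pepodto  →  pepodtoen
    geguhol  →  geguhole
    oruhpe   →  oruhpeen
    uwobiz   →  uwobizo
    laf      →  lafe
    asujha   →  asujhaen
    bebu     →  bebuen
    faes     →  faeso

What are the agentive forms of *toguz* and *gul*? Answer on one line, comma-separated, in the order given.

toguzo, gule

The suffix is conditioned by the final sound: -o when the stem ends in a sibilant (*uwobiz*, *faes*); -e when the stem ends in a non-sibilant consonant (*geguhol*, *laf*); -en when the stem ends in a vowel (*pepodto*, *oruhpe*, *asujha*, *bebu*).
*toguz* — final sound /z/ (a sibilant) → -o → *toguzo*.
*gul*: final sound = /l/, a non-sibilant consonant → -e → *gule*.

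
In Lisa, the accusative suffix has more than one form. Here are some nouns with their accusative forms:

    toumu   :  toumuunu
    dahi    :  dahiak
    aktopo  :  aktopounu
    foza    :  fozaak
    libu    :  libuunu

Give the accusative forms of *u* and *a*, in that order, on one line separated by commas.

The alternation tracks the last vowel of the stem — -unu when the last vowel of the stem is a rounded vowel (*toumu*, *aktopo*, *libu*); -ak when the last vowel of the stem is an unrounded vowel (*dahi*, *foza*).
Since the last vowel of *u* is /u/ (a rounded vowel), it takes -unu, giving *uunu*.
*a* — last vowel /a/ (an unrounded vowel) → -ak → *aak*.

uunu, aak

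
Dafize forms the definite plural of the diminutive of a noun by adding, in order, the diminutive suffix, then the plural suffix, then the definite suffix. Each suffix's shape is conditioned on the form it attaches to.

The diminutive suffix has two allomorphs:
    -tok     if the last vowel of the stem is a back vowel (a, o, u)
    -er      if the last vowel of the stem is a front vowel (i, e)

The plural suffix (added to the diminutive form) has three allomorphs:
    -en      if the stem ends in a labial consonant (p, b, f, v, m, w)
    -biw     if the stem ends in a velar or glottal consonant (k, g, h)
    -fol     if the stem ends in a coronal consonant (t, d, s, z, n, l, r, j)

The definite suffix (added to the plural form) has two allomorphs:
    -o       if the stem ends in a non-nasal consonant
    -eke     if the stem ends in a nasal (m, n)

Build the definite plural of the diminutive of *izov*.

izovtokbiwo

The last vowel of *izov* is /o/, which is a back vowel, so the diminutive suffix is -tok, giving *izovtok*.
The final consonant of the diminutive form *izovtok* is /k/, which is velar/glottal, so the plural suffix is -biw, giving *izovtokbiw*.
The plural form *izovtokbiw* — final consonant /w/ (non-nasal) → -o → *izovtokbiwo*.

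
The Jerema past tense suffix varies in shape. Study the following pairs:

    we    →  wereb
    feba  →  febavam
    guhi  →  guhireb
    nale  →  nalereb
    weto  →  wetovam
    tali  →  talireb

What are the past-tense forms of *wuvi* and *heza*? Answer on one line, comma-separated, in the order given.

Looking at the last vowel of each stem: -reb when the last vowel of the stem is a front vowel (*we*, *guhi*, *nale*, *tali*); -vam when the last vowel of the stem is a back vowel (*feba*, *weto*).
Since the last vowel of *wuvi* is /i/ (a front vowel), it takes -reb, giving *wuvireb*.
*heza* — last vowel /a/ (a back vowel) → -vam → *hezavam*.

wuvireb, hezavam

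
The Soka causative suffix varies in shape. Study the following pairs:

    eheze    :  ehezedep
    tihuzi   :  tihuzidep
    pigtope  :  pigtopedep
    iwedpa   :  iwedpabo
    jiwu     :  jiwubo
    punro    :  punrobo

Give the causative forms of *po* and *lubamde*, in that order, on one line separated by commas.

pobo, lubamdedep

Looking at the last vowel of each stem: -dep when the last vowel of the stem is a front vowel (*eheze*, *tihuzi*, *pigtope*); -bo when the last vowel of the stem is a back vowel (*iwedpa*, *jiwu*, *punro*).
*po*: last vowel = /o/, a back vowel → -bo → *pobo*.
Since the last vowel of *lubamde* is /e/ (a front vowel), it takes -dep, giving *lubamdedep*.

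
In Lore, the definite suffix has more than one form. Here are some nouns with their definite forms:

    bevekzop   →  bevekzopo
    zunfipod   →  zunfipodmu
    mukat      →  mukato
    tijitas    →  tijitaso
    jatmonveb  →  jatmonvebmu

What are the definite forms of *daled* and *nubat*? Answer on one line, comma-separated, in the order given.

The pattern is voicing of the final consonant: -o when the stem ends in a voiceless consonant (*bevekzop*, *mukat*, *tijitas*); -mu when the stem ends in a voiced consonant (*zunfipod*, *jatmonveb*).
The final consonant of *daled* is /d/, which is voiced, so the suffix is -mu, giving *daledmu*.
*nubat* — final consonant /t/ (voiceless) → -o → *nubato*.

daledmu, nubato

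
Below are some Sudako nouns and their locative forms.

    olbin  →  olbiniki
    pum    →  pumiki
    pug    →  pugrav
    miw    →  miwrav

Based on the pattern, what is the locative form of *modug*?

modugrav

The pattern is nasality of the final consonant: -iki when the stem ends in a nasal (*olbin*, *pum*); -rav when the stem ends in a non-nasal consonant (*pug*, *miw*).
*modug* — final consonant /g/ (non-nasal) → -rav → *modugrav*.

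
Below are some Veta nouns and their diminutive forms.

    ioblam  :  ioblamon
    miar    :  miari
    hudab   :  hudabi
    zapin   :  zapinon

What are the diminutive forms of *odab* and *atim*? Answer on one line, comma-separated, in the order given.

odabi, atimon

The alternation tracks the final consonant of the stem — -on when the stem ends in a nasal (*ioblam*, *zapin*); -i when the stem ends in a non-nasal consonant (*miar*, *hudab*).
*odab* — final consonant /b/ (non-nasal) → -i → *odabi*.
Since the final consonant of *atim* is /m/ (a nasal), it takes -on, giving *atimon*.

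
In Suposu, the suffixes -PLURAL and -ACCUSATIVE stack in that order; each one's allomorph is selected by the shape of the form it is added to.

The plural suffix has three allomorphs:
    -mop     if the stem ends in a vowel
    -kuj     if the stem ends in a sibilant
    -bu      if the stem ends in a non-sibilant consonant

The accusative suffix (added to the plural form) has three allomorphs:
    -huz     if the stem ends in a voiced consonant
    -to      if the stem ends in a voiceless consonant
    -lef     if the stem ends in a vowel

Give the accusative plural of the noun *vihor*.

Since the final sound of *vihor* is /r/ (a non-sibilant consonant), it takes -bu, giving *vihorbu*.
Since the final sound of the plural form *vihorbu* is /u/ (a vowel), it takes -lef, giving *vihorbulef*.

vihorbulef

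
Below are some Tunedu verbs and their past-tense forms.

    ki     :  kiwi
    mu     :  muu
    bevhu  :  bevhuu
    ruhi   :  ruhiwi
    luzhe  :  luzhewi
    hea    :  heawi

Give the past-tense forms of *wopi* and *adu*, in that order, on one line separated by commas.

The alternation tracks the last vowel of the stem — -u when the last vowel of the stem is a rounded vowel (*mu*, *bevhu*); -wi when the last vowel of the stem is an unrounded vowel (*ki*, *ruhi*, *luzhe*, *hea*).
*wopi*: last vowel = /i/, an unrounded vowel → -wi → *wopiwi*.
*adu* — last vowel /u/ (a rounded vowel) → -u → *aduu*.

wopiwi, aduu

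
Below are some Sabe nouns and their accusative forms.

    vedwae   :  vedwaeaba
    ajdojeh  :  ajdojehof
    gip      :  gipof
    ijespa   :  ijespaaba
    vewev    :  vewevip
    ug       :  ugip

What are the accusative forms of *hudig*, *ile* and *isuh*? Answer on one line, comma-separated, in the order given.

hudigip, ileaba, isuhof

The pattern is voicing of the final sound: -of when the stem ends in a voiceless consonant (*ajdojeh*, *gip*); -ip when the stem ends in a voiced consonant (*vewev*, *ug*); -aba when the stem ends in a vowel (*vedwae*, *ijespa*).
*hudig*: final sound = /g/, a voiced consonant → -ip → *hudigip*.
Since the final sound of *ile* is /e/ (a vowel), it takes -aba, giving *ileaba*.
The final sound of *isuh* is /h/, which is a voiceless consonant, so the suffix is -of, giving *isuhof*.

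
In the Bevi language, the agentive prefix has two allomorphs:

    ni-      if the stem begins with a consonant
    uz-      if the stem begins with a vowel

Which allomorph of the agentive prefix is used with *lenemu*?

*lenemu* — first sound /l/ (a consonant) → ni-.

ni-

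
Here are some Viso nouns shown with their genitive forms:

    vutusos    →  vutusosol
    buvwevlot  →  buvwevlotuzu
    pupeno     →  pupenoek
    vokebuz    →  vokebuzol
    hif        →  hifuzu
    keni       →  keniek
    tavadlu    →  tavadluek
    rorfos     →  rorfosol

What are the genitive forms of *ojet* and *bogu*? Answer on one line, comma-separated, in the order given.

The alternation tracks the final sound of the stem — -ol when the stem ends in a sibilant (*vutusos*, *vokebuz*, *rorfos*); -uzu when the stem ends in a non-sibilant consonant (*buvwevlot*, *hif*); -ek when the stem ends in a vowel (*pupeno*, *keni*, *tavadlu*).
*ojet* — final sound /t/ (a non-sibilant consonant) → -uzu → *ojetuzu*.
The final sound of *bogu* is /u/, which is a vowel, so the suffix is -ek, giving *boguek*.

ojetuzu, boguek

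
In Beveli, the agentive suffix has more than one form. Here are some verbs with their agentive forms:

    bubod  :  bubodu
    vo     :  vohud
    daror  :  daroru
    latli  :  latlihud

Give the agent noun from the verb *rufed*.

rufedu

The alternation tracks the final sound of the stem — -u when the stem ends in a consonant (*bubod*, *daror*); -hud when the stem ends in a vowel (*vo*, *latli*).
The final sound of *rufed* is /d/, which is a consonant, so the suffix is -u, giving *rufedu*.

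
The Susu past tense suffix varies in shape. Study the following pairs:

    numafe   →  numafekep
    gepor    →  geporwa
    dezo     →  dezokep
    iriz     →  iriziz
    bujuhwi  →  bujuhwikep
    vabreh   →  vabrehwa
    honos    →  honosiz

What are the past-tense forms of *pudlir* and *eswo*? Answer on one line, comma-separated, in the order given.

pudlirwa, eswokep

The alternation tracks the final sound of the stem — -iz when the stem ends in a sibilant (*iriz*, *honos*); -wa when the stem ends in a non-sibilant consonant (*gepor*, *vabreh*); -kep when the stem ends in a vowel (*numafe*, *dezo*, *bujuhwi*).
*pudlir* — final sound /r/ (a non-sibilant consonant) → -wa → *pudlirwa*.
Since the final sound of *eswo* is /o/ (a vowel), it takes -kep, giving *eswokep*.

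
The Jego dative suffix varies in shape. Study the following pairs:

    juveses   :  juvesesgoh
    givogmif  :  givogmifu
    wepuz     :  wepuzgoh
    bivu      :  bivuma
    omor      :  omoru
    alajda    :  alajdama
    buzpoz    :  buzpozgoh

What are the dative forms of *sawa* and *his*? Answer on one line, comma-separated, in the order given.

sawama, hisgoh

The suffix is conditioned by the final sound: -goh when the stem ends in a sibilant (*juveses*, *wepuz*, *buzpoz*); -u when the stem ends in a non-sibilant consonant (*givogmif*, *omor*); -ma when the stem ends in a vowel (*bivu*, *alajda*).
*sawa* — final sound /a/ (a vowel) → -ma → *sawama*.
*his* — final sound /s/ (a sibilant) → -goh → *hisgoh*.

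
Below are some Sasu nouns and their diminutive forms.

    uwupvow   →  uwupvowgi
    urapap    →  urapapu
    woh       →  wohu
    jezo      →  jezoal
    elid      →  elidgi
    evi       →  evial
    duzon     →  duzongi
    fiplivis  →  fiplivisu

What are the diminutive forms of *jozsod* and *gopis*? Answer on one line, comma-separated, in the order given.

jozsodgi, gopisu

The suffix is conditioned by the final sound: -u when the stem ends in a voiceless consonant (*urapap*, *woh*, *fiplivis*); -gi when the stem ends in a voiced consonant (*uwupvow*, *elid*, *duzon*); -al when the stem ends in a vowel (*jezo*, *evi*).
*jozsod* — final sound /d/ (a voiced consonant) → -gi → *jozsodgi*.
The final sound of *gopis* is /s/, which is a voiceless consonant, so the suffix is -u, giving *gopisu*.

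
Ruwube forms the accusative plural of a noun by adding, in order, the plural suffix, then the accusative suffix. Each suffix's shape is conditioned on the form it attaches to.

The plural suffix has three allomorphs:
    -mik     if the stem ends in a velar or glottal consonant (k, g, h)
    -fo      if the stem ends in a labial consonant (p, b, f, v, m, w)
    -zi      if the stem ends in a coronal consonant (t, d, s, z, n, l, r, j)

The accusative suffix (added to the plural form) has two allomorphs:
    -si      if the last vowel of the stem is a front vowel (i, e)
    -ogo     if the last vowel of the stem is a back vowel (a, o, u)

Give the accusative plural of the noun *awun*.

awunzisi

Since the final consonant of *awun* is /n/ (coronal), it takes -zi, giving *awunzi*.
Since the last vowel of the plural form *awunzi* is /i/ (a front vowel), it takes -si, giving *awunzisi*.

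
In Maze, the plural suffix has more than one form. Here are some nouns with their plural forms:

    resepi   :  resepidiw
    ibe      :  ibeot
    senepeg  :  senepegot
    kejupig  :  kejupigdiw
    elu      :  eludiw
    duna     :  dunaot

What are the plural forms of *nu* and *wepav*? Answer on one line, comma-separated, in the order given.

Looking at the last vowel of each stem: -diw when the last vowel of the stem is a high vowel (*resepi*, *kejupig*, *elu*); -ot when the last vowel of the stem is a non-high vowel (*ibe*, *senepeg*, *duna*).
*nu* — last vowel /u/ (a high vowel) → -diw → *nudiw*.
The last vowel of *wepav* is /a/, which is a non-high vowel, so the suffix is -ot, giving *wepavot*.

nudiw, wepavot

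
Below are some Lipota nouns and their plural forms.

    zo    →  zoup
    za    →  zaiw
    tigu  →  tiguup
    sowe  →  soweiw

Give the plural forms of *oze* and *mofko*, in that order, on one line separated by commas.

The suffix is conditioned by the last vowel: -up when the last vowel of the stem is a rounded vowel (*zo*, *tigu*); -iw when the last vowel of the stem is an unrounded vowel (*za*, *sowe*).
*oze*: last vowel = /e/, an unrounded vowel → -iw → *ozeiw*.
Since the last vowel of *mofko* is /o/ (a rounded vowel), it takes -up, giving *mofkoup*.

ozeiw, mofkoup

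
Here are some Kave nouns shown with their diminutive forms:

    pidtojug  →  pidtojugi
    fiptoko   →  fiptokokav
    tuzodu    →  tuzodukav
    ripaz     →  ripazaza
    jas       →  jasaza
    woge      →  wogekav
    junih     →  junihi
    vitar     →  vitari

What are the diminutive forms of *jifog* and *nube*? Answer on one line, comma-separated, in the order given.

Looking at the final sound of each stem: -aza when the stem ends in a sibilant (*ripaz*, *jas*); -i when the stem ends in a non-sibilant consonant (*pidtojug*, *junih*, *vitar*); -kav when the stem ends in a vowel (*fiptoko*, *tuzodu*, *woge*).
The final sound of *jifog* is /g/, which is a non-sibilant consonant, so the suffix is -i, giving *jifogi*.
Since the final sound of *nube* is /e/ (a vowel), it takes -kav, giving *nubekav*.

jifogi, nubekav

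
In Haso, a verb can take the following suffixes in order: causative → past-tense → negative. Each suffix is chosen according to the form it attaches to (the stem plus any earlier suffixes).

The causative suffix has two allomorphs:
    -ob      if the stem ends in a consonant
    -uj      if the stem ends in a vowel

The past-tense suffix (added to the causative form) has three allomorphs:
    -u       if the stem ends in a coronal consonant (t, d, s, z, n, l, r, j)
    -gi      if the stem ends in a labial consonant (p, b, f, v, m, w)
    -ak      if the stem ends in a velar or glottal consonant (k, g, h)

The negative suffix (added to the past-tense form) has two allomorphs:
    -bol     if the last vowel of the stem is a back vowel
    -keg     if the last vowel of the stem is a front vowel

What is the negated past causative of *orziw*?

orziwobgikeg

*orziw* — final sound /w/ (a consonant) → -ob → *orziwob*.
The causative form *orziwob* — final consonant /b/ (labial) → -gi → *orziwobgi*.
The past-tense form *orziwobgi* — last vowel /i/ (a front vowel) → -keg → *orziwobgikeg*.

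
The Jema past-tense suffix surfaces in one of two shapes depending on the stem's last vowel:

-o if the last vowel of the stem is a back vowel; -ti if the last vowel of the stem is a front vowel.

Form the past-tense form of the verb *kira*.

*kira* — last vowel /a/ (a back vowel) → -o → *kirao*.

kirao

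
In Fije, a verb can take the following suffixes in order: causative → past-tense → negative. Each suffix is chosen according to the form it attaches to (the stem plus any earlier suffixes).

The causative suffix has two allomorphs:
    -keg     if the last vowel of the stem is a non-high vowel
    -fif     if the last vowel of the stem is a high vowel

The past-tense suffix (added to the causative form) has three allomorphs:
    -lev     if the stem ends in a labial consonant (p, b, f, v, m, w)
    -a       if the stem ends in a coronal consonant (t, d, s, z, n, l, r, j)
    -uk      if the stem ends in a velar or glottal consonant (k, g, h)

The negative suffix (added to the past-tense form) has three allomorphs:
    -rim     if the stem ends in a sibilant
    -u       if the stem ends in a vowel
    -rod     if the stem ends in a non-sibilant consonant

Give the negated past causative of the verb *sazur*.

sazurfiflevrod

The last vowel of *sazur* is /u/, which is a high vowel, so the causative suffix is -fif, giving *sazurfif*.
The causative form *sazurfif* — final consonant /f/ (labial) → -lev → *sazurfiflev*.
The past-tense form *sazurfiflev*: final sound = /v/, a non-sibilant consonant → -rod → *sazurfiflevrod*.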